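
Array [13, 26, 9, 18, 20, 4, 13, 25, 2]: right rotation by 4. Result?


Right rotate by 4: [4, 13, 25, 2, 13, 26, 9, 18, 20]


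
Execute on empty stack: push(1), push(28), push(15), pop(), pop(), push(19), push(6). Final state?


push(1) -> [1]
push(28) -> [1, 28]
push(15) -> [1, 28, 15]
pop() returns 15 -> [1, 28]
pop() returns 28 -> [1]
push(19) -> [1, 19]
push(6) -> [1, 19, 6]
Final stack (bottom to top): [1, 19, 6]


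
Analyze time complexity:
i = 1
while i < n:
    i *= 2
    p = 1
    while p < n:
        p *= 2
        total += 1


Per nesting level: O(log n) * O(log n) = O((log n)^2)
Complexity: O((log n)^2)


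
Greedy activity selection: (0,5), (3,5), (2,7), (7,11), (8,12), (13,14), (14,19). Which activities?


Greedy: pick earliest-ending, then skip overlaps.
Selected (4 activities): [(0, 5), (7, 11), (13, 14), (14, 19)]


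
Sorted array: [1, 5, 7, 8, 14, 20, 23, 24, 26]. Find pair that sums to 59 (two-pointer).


Two pointers: lo=0, hi=8
No pair sums to 59


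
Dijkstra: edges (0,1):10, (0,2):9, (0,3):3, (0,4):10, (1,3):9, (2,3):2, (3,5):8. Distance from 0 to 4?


Dijkstra from 0:
Distances: {0: 0, 1: 10, 2: 5, 3: 3, 4: 10, 5: 11}
Shortest distance to 4 = 10, path = [0, 4]


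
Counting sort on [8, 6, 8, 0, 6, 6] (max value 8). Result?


Count array: [1, 0, 0, 0, 0, 0, 3, 0, 2]
Reconstruct: [0, 6, 6, 6, 8, 8]


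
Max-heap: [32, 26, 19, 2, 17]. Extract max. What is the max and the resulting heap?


Max = 32
Replace root with last, heapify down
Resulting heap: [26, 17, 19, 2]


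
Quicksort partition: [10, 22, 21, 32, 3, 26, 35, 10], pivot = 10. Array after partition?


Elements <= 10 go left of pivot.
Result: [10, 3, 10, 32, 22, 26, 35, 21], pivot at index 2


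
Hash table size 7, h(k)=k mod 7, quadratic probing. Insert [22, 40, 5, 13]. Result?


Insertions: 22->slot 1; 40->slot 5; 5->slot 6; 13->slot 0
Table: [13, 22, None, None, None, 40, 5]


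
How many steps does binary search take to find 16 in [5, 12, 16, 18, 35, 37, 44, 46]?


Search for 16:
[0,7] mid=3 arr[3]=18
[0,2] mid=1 arr[1]=12
[2,2] mid=2 arr[2]=16
Total: 3 comparisons


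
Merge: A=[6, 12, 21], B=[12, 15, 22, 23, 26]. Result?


Compare heads, take smaller each step.
Merged: [6, 12, 12, 15, 21, 22, 23, 26]


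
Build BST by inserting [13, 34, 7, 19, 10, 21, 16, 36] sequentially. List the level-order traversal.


Root = 13; build tree by BST insertion.
Level-Order traversal: [13, 7, 34, 10, 19, 36, 16, 21]


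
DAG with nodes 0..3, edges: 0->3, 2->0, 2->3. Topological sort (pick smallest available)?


Kahn's algorithm, process smallest node first
Order: [1, 2, 0, 3]


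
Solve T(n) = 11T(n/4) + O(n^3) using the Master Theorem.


a=11, b=4, c=3. log_4(11)=1.730 < c=3. Case 3: O(n^c) = O(n^3)
Complexity: O(n^3)


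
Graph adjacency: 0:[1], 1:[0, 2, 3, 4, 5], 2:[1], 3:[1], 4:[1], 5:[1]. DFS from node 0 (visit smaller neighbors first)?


DFS stack-based: start with [0]
Visit order: [0, 1, 2, 3, 4, 5]


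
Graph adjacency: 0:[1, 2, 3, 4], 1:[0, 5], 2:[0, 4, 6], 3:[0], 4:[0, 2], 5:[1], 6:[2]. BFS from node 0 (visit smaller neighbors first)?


BFS queue: start with [0]
Visit order: [0, 1, 2, 3, 4, 5, 6]


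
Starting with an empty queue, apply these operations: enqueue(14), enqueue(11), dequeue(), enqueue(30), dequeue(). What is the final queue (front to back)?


enqueue(14) -> [14]
enqueue(11) -> [14, 11]
dequeue() returns 14 -> [11]
enqueue(30) -> [11, 30]
dequeue() returns 11 -> [30]
Final queue (front to back): [30]


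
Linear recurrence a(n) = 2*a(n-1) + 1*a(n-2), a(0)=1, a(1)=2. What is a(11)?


Build bottom-up:
...a(9)=2378, a(10)=5741, a(11)=2*5741+1*2378=13860


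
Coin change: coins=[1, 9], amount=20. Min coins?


dp[0]=0; dp[i]=1+min(dp[i-c] for c in coins)
...dp[15]=7, dp[16]=8, dp[17]=9, dp[18]=2, dp[19]=3, dp[20]=4
Minimum coins for 20 = 4


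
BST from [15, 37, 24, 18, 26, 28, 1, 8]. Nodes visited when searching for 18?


BST root = 15
Search for 18: compare at each node
Path: [15, 37, 24, 18]


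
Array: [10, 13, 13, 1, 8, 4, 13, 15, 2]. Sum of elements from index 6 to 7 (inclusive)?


Prefix sums: [0, 10, 23, 36, 37, 45, 49, 62, 77, 79]
Sum[6..7] = prefix[8] - prefix[6] = 77 - 49 = 28


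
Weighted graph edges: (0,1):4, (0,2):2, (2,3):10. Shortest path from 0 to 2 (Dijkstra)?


Dijkstra from 0:
Distances: {0: 0, 1: 4, 2: 2, 3: 12}
Shortest distance to 2 = 2, path = [0, 2]


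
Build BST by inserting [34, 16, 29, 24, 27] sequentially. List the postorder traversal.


Root = 34; build tree by BST insertion.
Postorder traversal: [27, 24, 29, 16, 34]


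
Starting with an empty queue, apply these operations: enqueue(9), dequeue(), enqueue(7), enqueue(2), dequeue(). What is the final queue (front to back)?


enqueue(9) -> [9]
dequeue() returns 9 -> []
enqueue(7) -> [7]
enqueue(2) -> [7, 2]
dequeue() returns 7 -> [2]
Final queue (front to back): [2]


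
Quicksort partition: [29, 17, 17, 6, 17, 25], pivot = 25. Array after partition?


Elements <= 25 go left of pivot.
Result: [17, 17, 6, 17, 25, 29], pivot at index 4


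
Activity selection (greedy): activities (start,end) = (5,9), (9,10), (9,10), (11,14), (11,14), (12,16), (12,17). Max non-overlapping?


Greedy: pick earliest-ending, then skip overlaps.
Selected (3 activities): [(5, 9), (9, 10), (11, 14)]


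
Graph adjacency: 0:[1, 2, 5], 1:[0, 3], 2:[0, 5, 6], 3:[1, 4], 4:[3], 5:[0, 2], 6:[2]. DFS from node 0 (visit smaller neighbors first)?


DFS stack-based: start with [0]
Visit order: [0, 1, 3, 4, 2, 5, 6]


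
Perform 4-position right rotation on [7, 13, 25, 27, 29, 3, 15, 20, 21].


Right rotate by 4: [3, 15, 20, 21, 7, 13, 25, 27, 29]


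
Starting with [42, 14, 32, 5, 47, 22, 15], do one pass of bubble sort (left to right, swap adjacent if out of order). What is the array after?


After one pass: [14, 32, 5, 42, 22, 15, 47]


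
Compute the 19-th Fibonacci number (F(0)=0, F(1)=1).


F(n)=F(n-1)+F(n-2)
...F(17)=1597, F(18)=2584, F(19)=4181


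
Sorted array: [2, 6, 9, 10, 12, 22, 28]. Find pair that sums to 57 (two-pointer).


Two pointers: lo=0, hi=6
No pair sums to 57


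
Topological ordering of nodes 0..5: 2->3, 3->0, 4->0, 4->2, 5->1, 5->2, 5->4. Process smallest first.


Kahn's algorithm, process smallest node first
Order: [5, 1, 4, 2, 3, 0]


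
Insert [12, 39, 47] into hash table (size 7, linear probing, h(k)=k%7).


Insertions: 12->slot 5; 39->slot 4; 47->slot 6
Table: [None, None, None, None, 39, 12, 47]


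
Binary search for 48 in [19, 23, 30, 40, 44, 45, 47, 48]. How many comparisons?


Search for 48:
[0,7] mid=3 arr[3]=40
[4,7] mid=5 arr[5]=45
[6,7] mid=6 arr[6]=47
[7,7] mid=7 arr[7]=48
Total: 4 comparisons


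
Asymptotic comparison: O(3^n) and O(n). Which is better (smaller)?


linear grows slower than exponential (base 3)
O(n) is asymptotically smaller; O(3^n) grows faster


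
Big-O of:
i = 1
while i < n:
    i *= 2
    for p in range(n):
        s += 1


Per nesting level: O(log n) * O(n) = O(n log n)
Complexity: O(n log n)


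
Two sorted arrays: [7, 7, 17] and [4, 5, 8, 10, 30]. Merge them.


Compare heads, take smaller each step.
Merged: [4, 5, 7, 7, 8, 10, 17, 30]


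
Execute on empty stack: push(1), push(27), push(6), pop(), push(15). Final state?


push(1) -> [1]
push(27) -> [1, 27]
push(6) -> [1, 27, 6]
pop() returns 6 -> [1, 27]
push(15) -> [1, 27, 15]
Final stack (bottom to top): [1, 27, 15]


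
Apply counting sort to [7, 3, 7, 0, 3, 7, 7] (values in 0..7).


Count array: [1, 0, 0, 2, 0, 0, 0, 4]
Reconstruct: [0, 3, 3, 7, 7, 7, 7]


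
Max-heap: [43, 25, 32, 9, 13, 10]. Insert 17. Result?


Append 17: [43, 25, 32, 9, 13, 10, 17]
Bubble up: no swaps needed
Result: [43, 25, 32, 9, 13, 10, 17]


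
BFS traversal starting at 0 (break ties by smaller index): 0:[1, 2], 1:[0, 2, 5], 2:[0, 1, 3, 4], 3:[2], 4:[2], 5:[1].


BFS queue: start with [0]
Visit order: [0, 1, 2, 5, 3, 4]


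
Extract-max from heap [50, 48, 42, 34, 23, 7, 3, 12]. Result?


Max = 50
Replace root with last, heapify down
Resulting heap: [48, 34, 42, 12, 23, 7, 3]


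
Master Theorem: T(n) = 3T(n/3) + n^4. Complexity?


a=3, b=3, c=4. log_3(3)=1 < c=4. Case 3: O(n^c) = O(n^4)
Complexity: O(n^4)


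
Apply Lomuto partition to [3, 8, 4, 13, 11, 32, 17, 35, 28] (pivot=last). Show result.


Elements <= 28 go left of pivot.
Result: [3, 8, 4, 13, 11, 17, 28, 35, 32], pivot at index 6


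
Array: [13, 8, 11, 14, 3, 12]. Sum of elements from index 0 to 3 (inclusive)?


Prefix sums: [0, 13, 21, 32, 46, 49, 61]
Sum[0..3] = prefix[4] - prefix[0] = 46 - 0 = 46


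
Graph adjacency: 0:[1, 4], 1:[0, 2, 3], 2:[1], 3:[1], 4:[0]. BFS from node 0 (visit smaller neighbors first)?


BFS queue: start with [0]
Visit order: [0, 1, 4, 2, 3]


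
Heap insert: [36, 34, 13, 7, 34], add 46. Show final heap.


Append 46: [36, 34, 13, 7, 34, 46]
Bubble up: swap idx 5(46) with idx 2(13); swap idx 2(46) with idx 0(36)
Result: [46, 34, 36, 7, 34, 13]


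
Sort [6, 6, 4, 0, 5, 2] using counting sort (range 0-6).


Count array: [1, 0, 1, 0, 1, 1, 2]
Reconstruct: [0, 2, 4, 5, 6, 6]


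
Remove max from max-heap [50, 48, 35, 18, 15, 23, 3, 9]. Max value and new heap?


Max = 50
Replace root with last, heapify down
Resulting heap: [48, 18, 35, 9, 15, 23, 3]


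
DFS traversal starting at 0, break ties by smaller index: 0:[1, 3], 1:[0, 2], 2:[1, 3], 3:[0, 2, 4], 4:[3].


DFS stack-based: start with [0]
Visit order: [0, 1, 2, 3, 4]


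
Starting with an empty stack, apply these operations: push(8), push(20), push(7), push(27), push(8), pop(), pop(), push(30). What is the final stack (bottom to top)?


push(8) -> [8]
push(20) -> [8, 20]
push(7) -> [8, 20, 7]
push(27) -> [8, 20, 7, 27]
push(8) -> [8, 20, 7, 27, 8]
pop() returns 8 -> [8, 20, 7, 27]
pop() returns 27 -> [8, 20, 7]
push(30) -> [8, 20, 7, 30]
Final stack (bottom to top): [8, 20, 7, 30]


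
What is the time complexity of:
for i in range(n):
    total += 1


Per nesting level: O(n) = O(n)
Complexity: O(n)


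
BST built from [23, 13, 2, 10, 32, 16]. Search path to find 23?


BST root = 23
Search for 23: compare at each node
Path: [23]


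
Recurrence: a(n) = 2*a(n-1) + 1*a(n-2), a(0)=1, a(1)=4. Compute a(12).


Build bottom-up:
...a(10)=10497, a(11)=25342, a(12)=2*25342+1*10497=61181


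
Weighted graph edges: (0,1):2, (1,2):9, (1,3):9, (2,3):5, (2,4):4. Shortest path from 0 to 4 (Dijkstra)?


Dijkstra from 0:
Distances: {0: 0, 1: 2, 2: 11, 3: 11, 4: 15}
Shortest distance to 4 = 15, path = [0, 1, 2, 4]


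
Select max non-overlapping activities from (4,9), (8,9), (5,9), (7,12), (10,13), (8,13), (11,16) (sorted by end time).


Greedy: pick earliest-ending, then skip overlaps.
Selected (2 activities): [(4, 9), (10, 13)]


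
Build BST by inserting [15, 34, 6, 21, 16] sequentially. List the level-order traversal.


Root = 15; build tree by BST insertion.
Level-Order traversal: [15, 6, 34, 21, 16]


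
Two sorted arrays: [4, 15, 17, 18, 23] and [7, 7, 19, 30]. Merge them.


Compare heads, take smaller each step.
Merged: [4, 7, 7, 15, 17, 18, 19, 23, 30]


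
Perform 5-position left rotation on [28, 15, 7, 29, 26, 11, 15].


Left rotate by 5: [11, 15, 28, 15, 7, 29, 26]


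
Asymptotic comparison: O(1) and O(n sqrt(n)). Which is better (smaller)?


constant grows slower than n^1.5
O(1) is asymptotically smaller; O(n sqrt(n)) grows faster


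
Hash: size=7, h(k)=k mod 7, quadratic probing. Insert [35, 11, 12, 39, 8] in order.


Insertions: 35->slot 0; 11->slot 4; 12->slot 5; 39->slot 1; 8->slot 2
Table: [35, 39, 8, None, 11, 12, None]


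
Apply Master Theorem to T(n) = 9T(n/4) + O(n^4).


a=9, b=4, c=4. log_4(9)=1.585 < c=4. Case 3: O(n^c) = O(n^4)
Complexity: O(n^4)


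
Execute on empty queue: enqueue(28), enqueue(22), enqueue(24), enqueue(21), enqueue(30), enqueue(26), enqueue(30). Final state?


enqueue(28) -> [28]
enqueue(22) -> [28, 22]
enqueue(24) -> [28, 22, 24]
enqueue(21) -> [28, 22, 24, 21]
enqueue(30) -> [28, 22, 24, 21, 30]
enqueue(26) -> [28, 22, 24, 21, 30, 26]
enqueue(30) -> [28, 22, 24, 21, 30, 26, 30]
Final queue (front to back): [28, 22, 24, 21, 30, 26, 30]


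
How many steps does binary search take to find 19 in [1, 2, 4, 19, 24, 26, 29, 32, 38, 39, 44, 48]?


Search for 19:
[0,11] mid=5 arr[5]=26
[0,4] mid=2 arr[2]=4
[3,4] mid=3 arr[3]=19
Total: 3 comparisons


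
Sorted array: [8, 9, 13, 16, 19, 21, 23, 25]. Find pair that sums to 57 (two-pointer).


Two pointers: lo=0, hi=7
No pair sums to 57


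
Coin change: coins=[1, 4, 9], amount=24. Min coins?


dp[0]=0; dp[i]=1+min(dp[i-c] for c in coins)
...dp[19]=3, dp[20]=4, dp[21]=4, dp[22]=3, dp[23]=4, dp[24]=5
Minimum coins for 24 = 5


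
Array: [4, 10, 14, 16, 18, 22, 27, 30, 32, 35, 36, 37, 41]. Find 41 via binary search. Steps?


Search for 41:
[0,12] mid=6 arr[6]=27
[7,12] mid=9 arr[9]=35
[10,12] mid=11 arr[11]=37
[12,12] mid=12 arr[12]=41
Total: 4 comparisons


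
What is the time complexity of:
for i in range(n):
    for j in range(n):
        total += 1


Per nesting level: O(n) * O(n) = O(n^2)
Complexity: O(n^2)


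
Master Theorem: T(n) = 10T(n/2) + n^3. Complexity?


a=10, b=2, c=3. log_2(10)=3.322 > c=3. Case 1: O(n^log_b(a)) = O(n^3.322)
Complexity: O(n^3.322)


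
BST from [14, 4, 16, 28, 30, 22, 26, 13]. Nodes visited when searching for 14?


BST root = 14
Search for 14: compare at each node
Path: [14]


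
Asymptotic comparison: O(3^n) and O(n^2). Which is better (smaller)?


quadratic grows slower than exponential (base 3)
O(n^2) is asymptotically smaller; O(3^n) grows faster


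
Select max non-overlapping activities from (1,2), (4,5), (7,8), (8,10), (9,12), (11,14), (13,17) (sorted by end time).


Greedy: pick earliest-ending, then skip overlaps.
Selected (5 activities): [(1, 2), (4, 5), (7, 8), (8, 10), (11, 14)]


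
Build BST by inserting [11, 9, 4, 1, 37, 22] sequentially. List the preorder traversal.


Root = 11; build tree by BST insertion.
Preorder traversal: [11, 9, 4, 1, 37, 22]


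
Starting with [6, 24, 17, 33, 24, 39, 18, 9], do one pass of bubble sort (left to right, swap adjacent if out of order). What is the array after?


After one pass: [6, 17, 24, 24, 33, 18, 9, 39]


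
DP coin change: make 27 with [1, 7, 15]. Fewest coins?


dp[0]=0; dp[i]=1+min(dp[i-c] for c in coins)
...dp[22]=2, dp[23]=3, dp[24]=4, dp[25]=5, dp[26]=6, dp[27]=7
Minimum coins for 27 = 7


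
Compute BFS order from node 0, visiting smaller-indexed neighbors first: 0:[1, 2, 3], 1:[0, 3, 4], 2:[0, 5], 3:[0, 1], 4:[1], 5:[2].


BFS queue: start with [0]
Visit order: [0, 1, 2, 3, 4, 5]


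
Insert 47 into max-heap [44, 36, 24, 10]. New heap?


Append 47: [44, 36, 24, 10, 47]
Bubble up: swap idx 4(47) with idx 1(36); swap idx 1(47) with idx 0(44)
Result: [47, 44, 24, 10, 36]


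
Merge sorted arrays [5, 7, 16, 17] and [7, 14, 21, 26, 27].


Compare heads, take smaller each step.
Merged: [5, 7, 7, 14, 16, 17, 21, 26, 27]


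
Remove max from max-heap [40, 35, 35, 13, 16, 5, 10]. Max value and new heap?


Max = 40
Replace root with last, heapify down
Resulting heap: [35, 16, 35, 13, 10, 5]


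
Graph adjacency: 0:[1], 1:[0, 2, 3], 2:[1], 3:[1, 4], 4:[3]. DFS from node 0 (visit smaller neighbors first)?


DFS stack-based: start with [0]
Visit order: [0, 1, 2, 3, 4]


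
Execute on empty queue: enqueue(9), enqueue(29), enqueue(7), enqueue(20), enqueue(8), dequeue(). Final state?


enqueue(9) -> [9]
enqueue(29) -> [9, 29]
enqueue(7) -> [9, 29, 7]
enqueue(20) -> [9, 29, 7, 20]
enqueue(8) -> [9, 29, 7, 20, 8]
dequeue() returns 9 -> [29, 7, 20, 8]
Final queue (front to back): [29, 7, 20, 8]


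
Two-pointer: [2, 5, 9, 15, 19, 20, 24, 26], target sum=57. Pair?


Two pointers: lo=0, hi=7
No pair sums to 57


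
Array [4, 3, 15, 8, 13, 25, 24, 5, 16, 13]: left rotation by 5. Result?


Left rotate by 5: [25, 24, 5, 16, 13, 4, 3, 15, 8, 13]


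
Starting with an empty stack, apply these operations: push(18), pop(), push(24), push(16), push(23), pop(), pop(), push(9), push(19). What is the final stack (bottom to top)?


push(18) -> [18]
pop() returns 18 -> []
push(24) -> [24]
push(16) -> [24, 16]
push(23) -> [24, 16, 23]
pop() returns 23 -> [24, 16]
pop() returns 16 -> [24]
push(9) -> [24, 9]
push(19) -> [24, 9, 19]
Final stack (bottom to top): [24, 9, 19]


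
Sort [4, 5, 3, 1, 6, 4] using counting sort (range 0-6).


Count array: [0, 1, 0, 1, 2, 1, 1]
Reconstruct: [1, 3, 4, 4, 5, 6]


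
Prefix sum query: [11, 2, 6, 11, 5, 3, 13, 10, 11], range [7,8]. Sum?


Prefix sums: [0, 11, 13, 19, 30, 35, 38, 51, 61, 72]
Sum[7..8] = prefix[9] - prefix[7] = 72 - 51 = 21


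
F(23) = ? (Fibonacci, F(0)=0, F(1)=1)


F(n)=F(n-1)+F(n-2)
...F(21)=10946, F(22)=17711, F(23)=28657


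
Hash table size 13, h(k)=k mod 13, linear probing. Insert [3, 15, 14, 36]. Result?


Insertions: 3->slot 3; 15->slot 2; 14->slot 1; 36->slot 10
Table: [None, 14, 15, 3, None, None, None, None, None, None, 36, None, None]


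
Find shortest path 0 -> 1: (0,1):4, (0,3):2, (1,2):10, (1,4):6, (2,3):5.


Dijkstra from 0:
Distances: {0: 0, 1: 4, 2: 7, 3: 2, 4: 10}
Shortest distance to 1 = 4, path = [0, 1]


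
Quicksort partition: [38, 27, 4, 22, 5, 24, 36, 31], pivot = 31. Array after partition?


Elements <= 31 go left of pivot.
Result: [27, 4, 22, 5, 24, 31, 36, 38], pivot at index 5


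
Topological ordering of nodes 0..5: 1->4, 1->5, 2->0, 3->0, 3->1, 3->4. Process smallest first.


Kahn's algorithm, process smallest node first
Order: [2, 3, 0, 1, 4, 5]


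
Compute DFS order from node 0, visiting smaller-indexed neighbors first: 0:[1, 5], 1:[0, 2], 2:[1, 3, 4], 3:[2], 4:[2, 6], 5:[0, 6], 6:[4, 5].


DFS stack-based: start with [0]
Visit order: [0, 1, 2, 3, 4, 6, 5]


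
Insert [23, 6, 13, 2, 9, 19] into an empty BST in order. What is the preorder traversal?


Root = 23; build tree by BST insertion.
Preorder traversal: [23, 6, 2, 13, 9, 19]


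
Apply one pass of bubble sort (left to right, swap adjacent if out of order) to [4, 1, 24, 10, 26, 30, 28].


After one pass: [1, 4, 10, 24, 26, 28, 30]


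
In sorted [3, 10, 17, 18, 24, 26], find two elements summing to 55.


Two pointers: lo=0, hi=5
No pair sums to 55


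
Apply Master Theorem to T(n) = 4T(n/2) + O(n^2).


a=4, b=2, c=2. log_2(4)=2 = c=2. Case 2: O(n^c log n) = O(n^2 log n)
Complexity: O(n^2 log n)


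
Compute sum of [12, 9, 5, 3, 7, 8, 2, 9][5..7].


Prefix sums: [0, 12, 21, 26, 29, 36, 44, 46, 55]
Sum[5..7] = prefix[8] - prefix[5] = 55 - 36 = 19


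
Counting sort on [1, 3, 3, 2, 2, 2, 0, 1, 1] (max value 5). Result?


Count array: [1, 3, 3, 2, 0, 0]
Reconstruct: [0, 1, 1, 1, 2, 2, 2, 3, 3]


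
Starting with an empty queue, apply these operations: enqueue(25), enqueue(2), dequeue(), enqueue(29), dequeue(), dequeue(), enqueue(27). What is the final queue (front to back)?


enqueue(25) -> [25]
enqueue(2) -> [25, 2]
dequeue() returns 25 -> [2]
enqueue(29) -> [2, 29]
dequeue() returns 2 -> [29]
dequeue() returns 29 -> []
enqueue(27) -> [27]
Final queue (front to back): [27]


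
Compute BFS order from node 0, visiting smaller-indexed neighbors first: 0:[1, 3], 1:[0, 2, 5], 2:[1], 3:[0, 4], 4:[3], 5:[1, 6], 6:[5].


BFS queue: start with [0]
Visit order: [0, 1, 3, 2, 5, 4, 6]


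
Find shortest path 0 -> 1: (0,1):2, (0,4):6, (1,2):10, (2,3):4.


Dijkstra from 0:
Distances: {0: 0, 1: 2, 2: 12, 3: 16, 4: 6}
Shortest distance to 1 = 2, path = [0, 1]


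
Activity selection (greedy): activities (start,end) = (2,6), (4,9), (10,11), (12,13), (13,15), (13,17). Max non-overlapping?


Greedy: pick earliest-ending, then skip overlaps.
Selected (4 activities): [(2, 6), (10, 11), (12, 13), (13, 15)]


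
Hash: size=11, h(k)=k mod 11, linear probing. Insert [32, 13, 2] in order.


Insertions: 32->slot 10; 13->slot 2; 2->slot 3
Table: [None, None, 13, 2, None, None, None, None, None, None, 32]


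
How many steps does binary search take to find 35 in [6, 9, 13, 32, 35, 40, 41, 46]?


Search for 35:
[0,7] mid=3 arr[3]=32
[4,7] mid=5 arr[5]=40
[4,4] mid=4 arr[4]=35
Total: 3 comparisons


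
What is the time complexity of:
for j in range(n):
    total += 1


Per nesting level: O(n) = O(n)
Complexity: O(n)


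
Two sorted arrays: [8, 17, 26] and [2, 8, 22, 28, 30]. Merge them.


Compare heads, take smaller each step.
Merged: [2, 8, 8, 17, 22, 26, 28, 30]


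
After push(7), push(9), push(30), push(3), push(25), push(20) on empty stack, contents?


push(7) -> [7]
push(9) -> [7, 9]
push(30) -> [7, 9, 30]
push(3) -> [7, 9, 30, 3]
push(25) -> [7, 9, 30, 3, 25]
push(20) -> [7, 9, 30, 3, 25, 20]
Final stack (bottom to top): [7, 9, 30, 3, 25, 20]


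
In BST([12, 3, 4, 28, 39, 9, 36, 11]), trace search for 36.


BST root = 12
Search for 36: compare at each node
Path: [12, 28, 39, 36]


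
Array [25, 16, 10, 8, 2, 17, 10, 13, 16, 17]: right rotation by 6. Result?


Right rotate by 6: [2, 17, 10, 13, 16, 17, 25, 16, 10, 8]


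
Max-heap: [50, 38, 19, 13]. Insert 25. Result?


Append 25: [50, 38, 19, 13, 25]
Bubble up: no swaps needed
Result: [50, 38, 19, 13, 25]


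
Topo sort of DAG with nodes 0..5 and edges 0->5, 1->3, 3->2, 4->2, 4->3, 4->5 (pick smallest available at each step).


Kahn's algorithm, process smallest node first
Order: [0, 1, 4, 3, 2, 5]


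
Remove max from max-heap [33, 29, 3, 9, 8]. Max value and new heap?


Max = 33
Replace root with last, heapify down
Resulting heap: [29, 9, 3, 8]


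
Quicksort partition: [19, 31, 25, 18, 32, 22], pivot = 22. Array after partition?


Elements <= 22 go left of pivot.
Result: [19, 18, 22, 31, 32, 25], pivot at index 2


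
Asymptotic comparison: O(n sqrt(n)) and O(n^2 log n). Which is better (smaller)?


n^1.5 grows slower than n^2 log n
O(n sqrt(n)) is asymptotically smaller; O(n^2 log n) grows faster


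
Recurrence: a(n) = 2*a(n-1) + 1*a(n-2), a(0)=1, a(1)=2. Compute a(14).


Build bottom-up:
...a(12)=33461, a(13)=80782, a(14)=2*80782+1*33461=195025


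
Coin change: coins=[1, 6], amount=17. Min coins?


dp[0]=0; dp[i]=1+min(dp[i-c] for c in coins)
...dp[12]=2, dp[13]=3, dp[14]=4, dp[15]=5, dp[16]=6, dp[17]=7
Minimum coins for 17 = 7


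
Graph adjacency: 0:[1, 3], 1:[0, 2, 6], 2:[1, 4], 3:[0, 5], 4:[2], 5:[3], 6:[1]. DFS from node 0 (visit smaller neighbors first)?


DFS stack-based: start with [0]
Visit order: [0, 1, 2, 4, 6, 3, 5]


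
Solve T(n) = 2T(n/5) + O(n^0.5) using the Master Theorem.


a=2, b=5, c=0.5. log_5(2)=0.431 < c=0.5. Case 3: O(n^c) = O(sqrt(n))
Complexity: O(sqrt(n))


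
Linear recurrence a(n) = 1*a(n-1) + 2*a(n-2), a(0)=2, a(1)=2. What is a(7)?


Build bottom-up:
...a(5)=42, a(6)=86, a(7)=1*86+2*42=170


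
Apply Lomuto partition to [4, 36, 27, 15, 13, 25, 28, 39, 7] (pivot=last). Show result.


Elements <= 7 go left of pivot.
Result: [4, 7, 27, 15, 13, 25, 28, 39, 36], pivot at index 1


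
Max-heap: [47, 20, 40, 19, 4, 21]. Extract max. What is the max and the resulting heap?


Max = 47
Replace root with last, heapify down
Resulting heap: [40, 20, 21, 19, 4]


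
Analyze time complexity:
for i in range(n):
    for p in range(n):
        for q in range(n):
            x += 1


Per nesting level: O(n) * O(n) * O(n) = O(n^3)
Complexity: O(n^3)


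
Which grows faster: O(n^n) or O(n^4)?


quartic grows slower than n^n
O(n^4) is asymptotically smaller; O(n^n) grows faster


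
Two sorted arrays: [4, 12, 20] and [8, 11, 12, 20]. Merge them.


Compare heads, take smaller each step.
Merged: [4, 8, 11, 12, 12, 20, 20]


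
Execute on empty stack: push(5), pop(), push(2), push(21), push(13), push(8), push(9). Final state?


push(5) -> [5]
pop() returns 5 -> []
push(2) -> [2]
push(21) -> [2, 21]
push(13) -> [2, 21, 13]
push(8) -> [2, 21, 13, 8]
push(9) -> [2, 21, 13, 8, 9]
Final stack (bottom to top): [2, 21, 13, 8, 9]


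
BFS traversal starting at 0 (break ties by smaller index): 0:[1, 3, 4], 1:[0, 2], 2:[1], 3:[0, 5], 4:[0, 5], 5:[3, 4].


BFS queue: start with [0]
Visit order: [0, 1, 3, 4, 2, 5]


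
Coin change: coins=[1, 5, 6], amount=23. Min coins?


dp[0]=0; dp[i]=1+min(dp[i-c] for c in coins)
...dp[18]=3, dp[19]=4, dp[20]=4, dp[21]=4, dp[22]=4, dp[23]=4
Minimum coins for 23 = 4


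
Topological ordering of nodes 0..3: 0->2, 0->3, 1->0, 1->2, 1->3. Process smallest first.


Kahn's algorithm, process smallest node first
Order: [1, 0, 2, 3]


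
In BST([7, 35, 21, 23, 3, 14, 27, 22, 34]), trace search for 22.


BST root = 7
Search for 22: compare at each node
Path: [7, 35, 21, 23, 22]


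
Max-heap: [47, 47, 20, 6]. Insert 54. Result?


Append 54: [47, 47, 20, 6, 54]
Bubble up: swap idx 4(54) with idx 1(47); swap idx 1(54) with idx 0(47)
Result: [54, 47, 20, 6, 47]


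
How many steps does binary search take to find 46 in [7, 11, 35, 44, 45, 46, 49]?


Search for 46:
[0,6] mid=3 arr[3]=44
[4,6] mid=5 arr[5]=46
Total: 2 comparisons


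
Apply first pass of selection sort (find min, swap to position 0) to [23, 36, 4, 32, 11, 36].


After one pass: [4, 36, 23, 32, 11, 36]


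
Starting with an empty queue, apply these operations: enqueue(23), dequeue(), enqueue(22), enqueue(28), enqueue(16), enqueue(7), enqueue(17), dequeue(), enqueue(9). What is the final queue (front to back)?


enqueue(23) -> [23]
dequeue() returns 23 -> []
enqueue(22) -> [22]
enqueue(28) -> [22, 28]
enqueue(16) -> [22, 28, 16]
enqueue(7) -> [22, 28, 16, 7]
enqueue(17) -> [22, 28, 16, 7, 17]
dequeue() returns 22 -> [28, 16, 7, 17]
enqueue(9) -> [28, 16, 7, 17, 9]
Final queue (front to back): [28, 16, 7, 17, 9]


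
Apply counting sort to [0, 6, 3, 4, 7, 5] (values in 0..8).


Count array: [1, 0, 0, 1, 1, 1, 1, 1, 0]
Reconstruct: [0, 3, 4, 5, 6, 7]


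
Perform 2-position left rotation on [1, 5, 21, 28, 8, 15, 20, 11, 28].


Left rotate by 2: [21, 28, 8, 15, 20, 11, 28, 1, 5]


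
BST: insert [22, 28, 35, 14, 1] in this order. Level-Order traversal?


Root = 22; build tree by BST insertion.
Level-Order traversal: [22, 14, 28, 1, 35]


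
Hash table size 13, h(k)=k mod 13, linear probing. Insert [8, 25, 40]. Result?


Insertions: 8->slot 8; 25->slot 12; 40->slot 1
Table: [None, 40, None, None, None, None, None, None, 8, None, None, None, 25]


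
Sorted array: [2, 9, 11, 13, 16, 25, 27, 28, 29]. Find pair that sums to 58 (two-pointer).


Two pointers: lo=0, hi=8
No pair sums to 58


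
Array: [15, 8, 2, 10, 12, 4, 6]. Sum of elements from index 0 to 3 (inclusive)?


Prefix sums: [0, 15, 23, 25, 35, 47, 51, 57]
Sum[0..3] = prefix[4] - prefix[0] = 35 - 0 = 35


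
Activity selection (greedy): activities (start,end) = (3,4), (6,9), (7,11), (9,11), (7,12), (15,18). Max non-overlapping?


Greedy: pick earliest-ending, then skip overlaps.
Selected (4 activities): [(3, 4), (6, 9), (9, 11), (15, 18)]


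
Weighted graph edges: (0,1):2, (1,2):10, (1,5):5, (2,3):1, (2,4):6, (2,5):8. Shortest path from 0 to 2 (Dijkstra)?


Dijkstra from 0:
Distances: {0: 0, 1: 2, 2: 12, 3: 13, 4: 18, 5: 7}
Shortest distance to 2 = 12, path = [0, 1, 2]


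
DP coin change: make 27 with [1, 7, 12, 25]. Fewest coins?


dp[0]=0; dp[i]=1+min(dp[i-c] for c in coins)
...dp[22]=4, dp[23]=5, dp[24]=2, dp[25]=1, dp[26]=2, dp[27]=3
Minimum coins for 27 = 3


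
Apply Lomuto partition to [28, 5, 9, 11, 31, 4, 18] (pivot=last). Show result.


Elements <= 18 go left of pivot.
Result: [5, 9, 11, 4, 18, 28, 31], pivot at index 4


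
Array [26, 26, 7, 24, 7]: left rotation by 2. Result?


Left rotate by 2: [7, 24, 7, 26, 26]


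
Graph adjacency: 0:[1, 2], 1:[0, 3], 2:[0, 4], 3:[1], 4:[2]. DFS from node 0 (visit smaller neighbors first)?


DFS stack-based: start with [0]
Visit order: [0, 1, 3, 2, 4]


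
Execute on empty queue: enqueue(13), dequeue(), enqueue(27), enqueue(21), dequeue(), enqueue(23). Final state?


enqueue(13) -> [13]
dequeue() returns 13 -> []
enqueue(27) -> [27]
enqueue(21) -> [27, 21]
dequeue() returns 27 -> [21]
enqueue(23) -> [21, 23]
Final queue (front to back): [21, 23]


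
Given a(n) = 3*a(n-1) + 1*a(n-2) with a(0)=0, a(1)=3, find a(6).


Build bottom-up:
...a(4)=99, a(5)=327, a(6)=3*327+1*99=1080


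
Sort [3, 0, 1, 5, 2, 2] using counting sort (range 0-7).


Count array: [1, 1, 2, 1, 0, 1, 0, 0]
Reconstruct: [0, 1, 2, 2, 3, 5]


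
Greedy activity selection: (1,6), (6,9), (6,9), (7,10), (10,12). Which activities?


Greedy: pick earliest-ending, then skip overlaps.
Selected (3 activities): [(1, 6), (6, 9), (10, 12)]


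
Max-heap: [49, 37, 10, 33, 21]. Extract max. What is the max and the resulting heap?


Max = 49
Replace root with last, heapify down
Resulting heap: [37, 33, 10, 21]


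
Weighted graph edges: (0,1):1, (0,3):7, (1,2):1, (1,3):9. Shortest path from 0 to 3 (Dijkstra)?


Dijkstra from 0:
Distances: {0: 0, 1: 1, 2: 2, 3: 7}
Shortest distance to 3 = 7, path = [0, 3]


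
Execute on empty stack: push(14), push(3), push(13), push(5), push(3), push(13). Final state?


push(14) -> [14]
push(3) -> [14, 3]
push(13) -> [14, 3, 13]
push(5) -> [14, 3, 13, 5]
push(3) -> [14, 3, 13, 5, 3]
push(13) -> [14, 3, 13, 5, 3, 13]
Final stack (bottom to top): [14, 3, 13, 5, 3, 13]


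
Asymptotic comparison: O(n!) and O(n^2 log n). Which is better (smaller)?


n^2 log n grows slower than factorial
O(n^2 log n) is asymptotically smaller; O(n!) grows faster


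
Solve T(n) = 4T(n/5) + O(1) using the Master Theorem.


a=4, b=5, c=0. log_5(4)=0.861 > c=0. Case 1: O(n^log_b(a)) = O(n^0.861)
Complexity: O(n^0.861)


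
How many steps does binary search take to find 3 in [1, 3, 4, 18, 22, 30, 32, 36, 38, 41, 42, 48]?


Search for 3:
[0,11] mid=5 arr[5]=30
[0,4] mid=2 arr[2]=4
[0,1] mid=0 arr[0]=1
[1,1] mid=1 arr[1]=3
Total: 4 comparisons


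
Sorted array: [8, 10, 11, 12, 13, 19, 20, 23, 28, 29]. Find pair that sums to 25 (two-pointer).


Two pointers: lo=0, hi=9
Found pair: (12, 13) summing to 25


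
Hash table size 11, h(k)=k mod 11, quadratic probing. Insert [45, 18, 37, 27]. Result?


Insertions: 45->slot 1; 18->slot 7; 37->slot 4; 27->slot 5
Table: [None, 45, None, None, 37, 27, None, 18, None, None, None]


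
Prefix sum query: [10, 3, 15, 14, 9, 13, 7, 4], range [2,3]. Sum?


Prefix sums: [0, 10, 13, 28, 42, 51, 64, 71, 75]
Sum[2..3] = prefix[4] - prefix[2] = 42 - 13 = 29


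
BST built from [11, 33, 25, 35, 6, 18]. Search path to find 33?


BST root = 11
Search for 33: compare at each node
Path: [11, 33]


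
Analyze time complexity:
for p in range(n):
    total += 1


Per nesting level: O(n) = O(n)
Complexity: O(n)


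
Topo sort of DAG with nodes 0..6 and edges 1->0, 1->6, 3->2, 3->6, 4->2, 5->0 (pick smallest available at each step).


Kahn's algorithm, process smallest node first
Order: [1, 3, 4, 2, 5, 0, 6]


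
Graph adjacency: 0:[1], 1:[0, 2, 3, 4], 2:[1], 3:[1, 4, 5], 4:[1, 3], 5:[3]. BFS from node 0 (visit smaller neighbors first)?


BFS queue: start with [0]
Visit order: [0, 1, 2, 3, 4, 5]


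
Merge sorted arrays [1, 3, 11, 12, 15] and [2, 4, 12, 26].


Compare heads, take smaller each step.
Merged: [1, 2, 3, 4, 11, 12, 12, 15, 26]


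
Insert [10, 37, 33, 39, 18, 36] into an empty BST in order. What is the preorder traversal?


Root = 10; build tree by BST insertion.
Preorder traversal: [10, 37, 33, 18, 36, 39]


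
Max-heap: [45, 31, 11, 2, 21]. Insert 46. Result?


Append 46: [45, 31, 11, 2, 21, 46]
Bubble up: swap idx 5(46) with idx 2(11); swap idx 2(46) with idx 0(45)
Result: [46, 31, 45, 2, 21, 11]


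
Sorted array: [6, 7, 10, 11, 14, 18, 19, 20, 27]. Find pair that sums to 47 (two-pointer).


Two pointers: lo=0, hi=8
Found pair: (20, 27) summing to 47


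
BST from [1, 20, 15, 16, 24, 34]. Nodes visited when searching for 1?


BST root = 1
Search for 1: compare at each node
Path: [1]


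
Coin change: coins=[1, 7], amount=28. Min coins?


dp[0]=0; dp[i]=1+min(dp[i-c] for c in coins)
...dp[23]=5, dp[24]=6, dp[25]=7, dp[26]=8, dp[27]=9, dp[28]=4
Minimum coins for 28 = 4


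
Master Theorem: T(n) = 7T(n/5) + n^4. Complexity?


a=7, b=5, c=4. log_5(7)=1.209 < c=4. Case 3: O(n^c) = O(n^4)
Complexity: O(n^4)


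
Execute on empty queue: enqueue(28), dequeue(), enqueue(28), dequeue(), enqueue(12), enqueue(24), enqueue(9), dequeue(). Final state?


enqueue(28) -> [28]
dequeue() returns 28 -> []
enqueue(28) -> [28]
dequeue() returns 28 -> []
enqueue(12) -> [12]
enqueue(24) -> [12, 24]
enqueue(9) -> [12, 24, 9]
dequeue() returns 12 -> [24, 9]
Final queue (front to back): [24, 9]


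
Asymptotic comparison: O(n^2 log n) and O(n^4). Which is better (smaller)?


n^2 log n grows slower than quartic
O(n^2 log n) is asymptotically smaller; O(n^4) grows faster


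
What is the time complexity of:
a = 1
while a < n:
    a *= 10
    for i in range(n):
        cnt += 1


Per nesting level: O(log n) * O(n) = O(n log n)
Complexity: O(n log n)


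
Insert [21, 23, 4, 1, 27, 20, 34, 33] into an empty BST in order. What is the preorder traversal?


Root = 21; build tree by BST insertion.
Preorder traversal: [21, 4, 1, 20, 23, 27, 34, 33]


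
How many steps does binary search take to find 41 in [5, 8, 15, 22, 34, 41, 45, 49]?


Search for 41:
[0,7] mid=3 arr[3]=22
[4,7] mid=5 arr[5]=41
Total: 2 comparisons


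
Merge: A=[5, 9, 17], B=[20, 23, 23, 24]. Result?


Compare heads, take smaller each step.
Merged: [5, 9, 17, 20, 23, 23, 24]


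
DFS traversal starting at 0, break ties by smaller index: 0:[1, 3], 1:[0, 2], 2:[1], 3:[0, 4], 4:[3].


DFS stack-based: start with [0]
Visit order: [0, 1, 2, 3, 4]


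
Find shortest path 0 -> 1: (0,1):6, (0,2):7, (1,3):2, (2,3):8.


Dijkstra from 0:
Distances: {0: 0, 1: 6, 2: 7, 3: 8}
Shortest distance to 1 = 6, path = [0, 1]


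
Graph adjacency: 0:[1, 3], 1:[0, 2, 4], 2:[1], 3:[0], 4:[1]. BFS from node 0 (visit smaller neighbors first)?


BFS queue: start with [0]
Visit order: [0, 1, 3, 2, 4]


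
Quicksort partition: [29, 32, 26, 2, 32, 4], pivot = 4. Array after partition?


Elements <= 4 go left of pivot.
Result: [2, 4, 26, 29, 32, 32], pivot at index 1


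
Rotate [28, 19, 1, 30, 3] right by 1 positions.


Right rotate by 1: [3, 28, 19, 1, 30]


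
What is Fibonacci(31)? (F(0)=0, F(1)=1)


F(n)=F(n-1)+F(n-2)
...F(29)=514229, F(30)=832040, F(31)=1346269


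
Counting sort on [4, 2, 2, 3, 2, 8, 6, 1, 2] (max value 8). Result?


Count array: [0, 1, 4, 1, 1, 0, 1, 0, 1]
Reconstruct: [1, 2, 2, 2, 2, 3, 4, 6, 8]


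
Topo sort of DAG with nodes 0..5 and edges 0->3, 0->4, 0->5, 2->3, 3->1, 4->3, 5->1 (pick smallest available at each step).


Kahn's algorithm, process smallest node first
Order: [0, 2, 4, 3, 5, 1]


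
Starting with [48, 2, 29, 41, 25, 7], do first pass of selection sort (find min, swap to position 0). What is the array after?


After one pass: [2, 48, 29, 41, 25, 7]


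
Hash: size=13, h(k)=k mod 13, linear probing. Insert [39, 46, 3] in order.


Insertions: 39->slot 0; 46->slot 7; 3->slot 3
Table: [39, None, None, 3, None, None, None, 46, None, None, None, None, None]


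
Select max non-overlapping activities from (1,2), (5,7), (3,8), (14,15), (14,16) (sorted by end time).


Greedy: pick earliest-ending, then skip overlaps.
Selected (3 activities): [(1, 2), (5, 7), (14, 15)]


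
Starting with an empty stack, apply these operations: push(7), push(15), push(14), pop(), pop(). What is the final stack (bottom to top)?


push(7) -> [7]
push(15) -> [7, 15]
push(14) -> [7, 15, 14]
pop() returns 14 -> [7, 15]
pop() returns 15 -> [7]
Final stack (bottom to top): [7]


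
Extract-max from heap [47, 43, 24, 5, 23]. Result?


Max = 47
Replace root with last, heapify down
Resulting heap: [43, 23, 24, 5]


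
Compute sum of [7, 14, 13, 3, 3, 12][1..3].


Prefix sums: [0, 7, 21, 34, 37, 40, 52]
Sum[1..3] = prefix[4] - prefix[1] = 37 - 7 = 30


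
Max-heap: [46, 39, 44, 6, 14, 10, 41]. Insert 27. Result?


Append 27: [46, 39, 44, 6, 14, 10, 41, 27]
Bubble up: swap idx 7(27) with idx 3(6)
Result: [46, 39, 44, 27, 14, 10, 41, 6]


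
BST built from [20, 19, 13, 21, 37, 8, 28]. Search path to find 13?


BST root = 20
Search for 13: compare at each node
Path: [20, 19, 13]


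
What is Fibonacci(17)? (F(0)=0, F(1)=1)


F(n)=F(n-1)+F(n-2)
...F(15)=610, F(16)=987, F(17)=1597


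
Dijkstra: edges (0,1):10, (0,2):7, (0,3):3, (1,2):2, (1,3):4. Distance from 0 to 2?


Dijkstra from 0:
Distances: {0: 0, 1: 7, 2: 7, 3: 3}
Shortest distance to 2 = 7, path = [0, 2]


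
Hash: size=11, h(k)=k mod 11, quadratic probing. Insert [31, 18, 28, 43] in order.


Insertions: 31->slot 9; 18->slot 7; 28->slot 6; 43->slot 10
Table: [None, None, None, None, None, None, 28, 18, None, 31, 43]


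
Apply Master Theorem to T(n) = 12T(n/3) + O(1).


a=12, b=3, c=0. log_3(12)=2.262 > c=0. Case 1: O(n^log_b(a)) = O(n^2.262)
Complexity: O(n^2.262)


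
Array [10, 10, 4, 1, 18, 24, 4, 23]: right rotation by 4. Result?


Right rotate by 4: [18, 24, 4, 23, 10, 10, 4, 1]


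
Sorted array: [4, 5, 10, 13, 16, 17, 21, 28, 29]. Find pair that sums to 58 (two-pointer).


Two pointers: lo=0, hi=8
No pair sums to 58


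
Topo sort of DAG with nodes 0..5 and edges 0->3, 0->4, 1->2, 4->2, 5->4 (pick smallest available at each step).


Kahn's algorithm, process smallest node first
Order: [0, 1, 3, 5, 4, 2]


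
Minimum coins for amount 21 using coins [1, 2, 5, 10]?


dp[0]=0; dp[i]=1+min(dp[i-c] for c in coins)
...dp[16]=3, dp[17]=3, dp[18]=4, dp[19]=4, dp[20]=2, dp[21]=3
Minimum coins for 21 = 3


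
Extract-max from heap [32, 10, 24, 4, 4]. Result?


Max = 32
Replace root with last, heapify down
Resulting heap: [24, 10, 4, 4]


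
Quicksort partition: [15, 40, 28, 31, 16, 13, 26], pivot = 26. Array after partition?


Elements <= 26 go left of pivot.
Result: [15, 16, 13, 26, 40, 28, 31], pivot at index 3


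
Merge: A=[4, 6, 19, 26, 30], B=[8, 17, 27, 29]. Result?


Compare heads, take smaller each step.
Merged: [4, 6, 8, 17, 19, 26, 27, 29, 30]


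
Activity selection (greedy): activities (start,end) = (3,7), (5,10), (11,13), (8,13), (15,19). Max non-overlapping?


Greedy: pick earliest-ending, then skip overlaps.
Selected (3 activities): [(3, 7), (11, 13), (15, 19)]


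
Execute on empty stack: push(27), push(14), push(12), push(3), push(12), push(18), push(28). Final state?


push(27) -> [27]
push(14) -> [27, 14]
push(12) -> [27, 14, 12]
push(3) -> [27, 14, 12, 3]
push(12) -> [27, 14, 12, 3, 12]
push(18) -> [27, 14, 12, 3, 12, 18]
push(28) -> [27, 14, 12, 3, 12, 18, 28]
Final stack (bottom to top): [27, 14, 12, 3, 12, 18, 28]


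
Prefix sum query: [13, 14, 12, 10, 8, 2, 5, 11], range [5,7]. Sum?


Prefix sums: [0, 13, 27, 39, 49, 57, 59, 64, 75]
Sum[5..7] = prefix[8] - prefix[5] = 75 - 57 = 18


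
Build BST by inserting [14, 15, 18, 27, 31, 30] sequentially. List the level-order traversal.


Root = 14; build tree by BST insertion.
Level-Order traversal: [14, 15, 18, 27, 31, 30]


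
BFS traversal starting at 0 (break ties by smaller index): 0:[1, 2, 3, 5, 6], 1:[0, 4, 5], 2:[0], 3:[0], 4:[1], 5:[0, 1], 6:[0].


BFS queue: start with [0]
Visit order: [0, 1, 2, 3, 5, 6, 4]
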